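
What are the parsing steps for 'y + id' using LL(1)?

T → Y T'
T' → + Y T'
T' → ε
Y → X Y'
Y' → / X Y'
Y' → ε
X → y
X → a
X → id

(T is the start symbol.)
LL(1) parsing maintains a stack (initially the start symbol over $) and the input. At each step: if the stack top is a terminal, match it against the current input token; if it is a non-terminal N, replace it with the RHS of M[N, lookahead] (the unique production whose predict set contains the lookahead).

Stack is shown with the top on the left.

Stack       Input     Action
----------------------------
T $         y + id $  output T → Y T'
Y T' $      y + id $  output Y → X Y'
X Y' T' $   y + id $  output X → y
y Y' T' $   y + id $  match 'y'
Y' T' $     + id $    output Y' → ε
T' $        + id $    output T' → + Y T'
+ Y T' $    + id $    match '+'
Y T' $      id $      output Y → X Y'
X Y' T' $   id $      output X → id
id Y' T' $  id $      match 'id'
Y' T' $     $         output Y' → ε
T' $        $         output T' → ε
$           $         accept

The string is accepted.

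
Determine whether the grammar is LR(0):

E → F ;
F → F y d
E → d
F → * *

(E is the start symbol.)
A grammar is LR(0) if no state in the canonical LR(0) collection has:
  - both a shift item (dot before a terminal) and a complete item (shift-reduce conflict), or
  - two or more complete items (reduce-reduce conflict; the accept item [E' → E .] counts as a complete item here).

Augment with E' → E and build the canonical LR(0) collection (I0 = CLOSURE({[E' → . E]}), then GOTO on every symbol after a dot until no new states appear). It has 9 states:
  I0: { [E → . F ;], [E → . d], [E' → . E], [F → . * *], [F → . F y d] }  — shift
  I1: { [F → * . *] }  — shift
  I2: { [E' → E .] }  — accept
  I3: { [E → F . ;], [F → F . y d] }  — shift
  I4: { [E → d .] }  — reduce
  I5: { [E → F ; .] }  — reduce
  I6: { [F → F y . d] }  — shift
  I7: { [F → F y d .] }  — reduce
  I8: { [F → * * .] }  — reduce

Every state is either a pure shift/goto state or contains exactly one complete item and nothing to shift — no conflicts. The grammar is LR(0).

Answer: Yes, the grammar is LR(0)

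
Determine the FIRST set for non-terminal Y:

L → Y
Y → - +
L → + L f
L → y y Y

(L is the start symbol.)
{ '-' }

To compute FIRST(Y), examine every production with Y on the left-hand side, reading each right-hand side left to right until a non-nullable symbol is reached.

From Y → - +:
  - '-' is a terminal: add '-' and stop

Collecting: FIRST(Y) = { '-' }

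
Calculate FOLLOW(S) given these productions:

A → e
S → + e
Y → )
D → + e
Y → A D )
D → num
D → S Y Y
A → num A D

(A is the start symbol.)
In D → S Y Y: S is followed by Y Y, add FIRST(Y Y) \ {ε} = { ')', 'e', 'num' }

Taking the union: FOLLOW(S) = { ')', 'e', 'num' }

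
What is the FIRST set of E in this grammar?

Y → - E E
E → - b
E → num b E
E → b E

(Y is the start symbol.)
To compute FIRST(E), examine every production with E on the left-hand side, reading each right-hand side left to right until a non-nullable symbol is reached.

From E → - b:
  - '-' is a terminal: add '-' and stop
From E → num b E:
  - num is a terminal: add 'num' and stop
From E → b E:
  - b is a terminal: add 'b' and stop

Collecting: FIRST(E) = { '-', 'b', 'num' }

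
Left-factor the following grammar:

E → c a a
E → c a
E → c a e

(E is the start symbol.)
E → c a E'
E' → a
E' → ε
E' → e

Left-factoring transforms A → αβ₁ | αβ₂ into A → αA' and A' → β₁ | β₂
(α is the longest common prefix among the alternatives). Repeat until
no nonterminal has two alternatives with a common prefix.

Round 1: E has alternatives sharing prefix 'c a'. Introduce E': E → c a E'
  Add: E' → a
  Add: E' → ε
  Add: E' → e

No remaining common prefixes — done.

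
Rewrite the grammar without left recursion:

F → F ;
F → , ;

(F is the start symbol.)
F → , ; F'
F' → ; F'
F' → ε

F is directly left-recursive. The standard transformation for
  A → A α₁ | ... | A α_m | β₁ | ... | β_n
is
  A  → β₁ A' | ... | β_n A'
  A' → α₁ A' | ... | α_m A' | ε

F → , ; becomes F → , ; F'
F → F ; becomes F' → ; F'
Add F' → ε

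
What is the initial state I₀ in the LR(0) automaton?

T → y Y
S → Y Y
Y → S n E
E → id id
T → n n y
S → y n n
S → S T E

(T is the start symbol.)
{ [T → . n n y], [T → . y Y], [T' → . T] }

First, augment the grammar with T' → T
I₀ = CLOSURE({ [T' → . T] }):
  [T' → . T] has the dot before T: add [T → . y Y], [T → . n n y]
No further items can be added.

I₀ = { [T → . n n y], [T → . y Y], [T' → . T] }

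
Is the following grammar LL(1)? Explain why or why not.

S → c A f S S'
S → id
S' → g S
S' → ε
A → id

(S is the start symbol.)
Relevant sets:
  FOLLOW(S') = { $, 'g' }

For S:
  PREDICT(S → c A f S S') = { 'c' }
  PREDICT(S → id) = { 'id' }
For S':
  PREDICT(S' → g S) = { 'g' }
  PREDICT(S' → ε) = { $, 'g' }
A has a single production, so nothing to check there.

Conflict found: Predict set conflict for S': { 'g' }
The grammar is NOT LL(1).

Answer: No. Predict set conflict for S': { 'g' }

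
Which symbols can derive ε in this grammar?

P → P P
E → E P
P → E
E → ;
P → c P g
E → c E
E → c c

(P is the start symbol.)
None

There are no ε-productions, so no non-terminal can derive ε.
No non-terminals are nullable.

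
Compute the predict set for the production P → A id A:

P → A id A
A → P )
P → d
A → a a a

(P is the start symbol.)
{ 'a', 'd' }

PREDICT(P → A id A) = (FIRST(RHS) \ {ε}) ∪ (FOLLOW(P) if ε ∈ FIRST(RHS), i.e. RHS ⇒* ε)
FIRST(A) = { 'a', 'd' }
FIRST(A id A) = { 'a', 'd' }
ε ∉ FIRST(A id A), so FOLLOW(P) is not added.
PREDICT(P → A id A) = { 'a', 'd' }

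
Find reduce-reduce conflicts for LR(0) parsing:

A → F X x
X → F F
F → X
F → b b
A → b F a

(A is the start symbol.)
A reduce-reduce conflict occurs when an LR(0) state has two complete items [A → α .] and [B → β .] — both call for a reduction, and with no lookahead the parser cannot choose between them.

Augment with A' → A and build the canonical LR(0) collection (I0 = CLOSURE({[A' → . A]}), then GOTO on every symbol after a dot until no new states appear). It has 13 states:
  I0: { [A → . F X x], [A → . b F a], [A' → . A], [F → . X], [F → . b b], [X → . F F] }  — shift
  I1: { [A' → A .] }  — accept
  I2: { [A → F . X x], [F → . X], [F → . b b], [X → . F F], [X → F . F] }  — shift
  I3: { [F → X .] }  — reduce
  I4: { [A → b . F a], [F → . X], [F → . b b], [F → b . b], [X → . F F] }  — shift
  I5: { [A → b F . a], [F → . X], [F → . b b], [X → . F F], [X → F . F] }  — shift
  I6: { [F → b . b], [F → b b .] }  — shift, reduce
  I7: { [F → b b .] }  — reduce
  I8: { [F → . X], [F → . b b], [X → . F F], [X → F . F], [X → F F .] }  — shift, reduce
  I9: { [A → b F a .] }  — reduce
  I10: { [F → b . b] }  — shift
  I11: { [A → F X . x], [F → X .] }  — shift, reduce
  I12: { [A → F X x .] }  — reduce

No state contains more than one complete item.

Answer: No reduce-reduce conflicts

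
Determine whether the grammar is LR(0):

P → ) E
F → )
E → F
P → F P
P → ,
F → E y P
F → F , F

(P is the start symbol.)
No. Shift-reduce conflict between [F → ) .] and [F → . )]

Augment with P' → P and build the canonical LR(0) collection (I0 = CLOSURE({[P' → . P]}), then GOTO on every symbol after a dot until no new states appear). It has 15 states:
  I0: { [E → . F], [F → . )], [F → . E y P], [F → . F , F], [P → . ) E], [P → . ,], [P → . F P], [P' → . P] }  — shift
  I1: { [E → . F], [F → ) .], [F → . )], [F → . E y P], [F → . F , F], [P → ) . E] }  — shift, reduce
  I2: { [P → , .] }  — reduce
  I3: { [F → E . y P] }  — shift
  I4: { [E → . F], [E → F .], [F → . )], [F → . E y P], [F → . F , F], [F → F . , F], [P → . ) E], [P → . ,], [P → . F P], [P → F . P] }  — shift, reduce
  I5: { [P' → P .] }  — accept
  I6: { [E → . F], [F → . )], [F → . E y P], [F → . F , F], [F → F , . F], [P → , .] }  — shift, reduce
  I7: { [P → F P .] }  — reduce
  I8: { [F → ) .] }  — reduce
  I9: { [E → F .], [F → F , F .], [F → F . , F] }  — shift, 2 reduces
  I10: { [E → . F], [F → . )], [F → . E y P], [F → . F , F], [F → F , . F] }  — shift
  I11: { [E → . F], [F → . )], [F → . E y P], [F → . F , F], [F → E y . P], [P → . ) E], [P → . ,], [P → . F P] }  — shift
  I12: { [F → E y P .] }  — reduce
  I13: { [F → E . y P], [P → ) E .] }  — shift, reduce
  I14: { [E → F .], [F → F . , F] }  — shift, reduce

Conflict in state I1:
  Shift-reduce conflict between [F → ) .] and [F → . )]
So the grammar is NOT LR(0).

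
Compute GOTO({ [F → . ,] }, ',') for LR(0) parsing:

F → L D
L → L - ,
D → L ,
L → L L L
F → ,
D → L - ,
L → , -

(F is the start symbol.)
GOTO(I, ',') = CLOSURE({ [A → αX.β] : [A → α.Xβ] ∈ I, X = ',' })

Items with dot before ',', with the dot advanced:
  [F → . ,] → [F → , .]
Closure adds nothing (no advanced item has the dot before a non-terminal).

GOTO = { [F → , .] }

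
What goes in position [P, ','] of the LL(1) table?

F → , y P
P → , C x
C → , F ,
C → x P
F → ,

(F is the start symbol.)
P → , C x

To find M[P, ','], we find productions for P where ',' is in the predict set (PREDICT(N → α) = (FIRST(α) \ {ε}) ∪ (FOLLOW(N) if α ⇒* ε)).

P → , C x: PREDICT = { ',' }
  ',' is in predict set, so this production goes in M[P, ',']

M[P, ','] = P → , C x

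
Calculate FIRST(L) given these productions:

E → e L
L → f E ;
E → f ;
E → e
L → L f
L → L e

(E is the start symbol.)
From L → f E ;:
  - f is a terminal: add 'f' and stop
From L → L f:
  - L is the symbol being defined: contributes nothing new
    L is not nullable, so stop
From L → L e:
  - L is the symbol being defined: contributes nothing new
    L is not nullable, so stop

Collecting: FIRST(L) = { 'f' }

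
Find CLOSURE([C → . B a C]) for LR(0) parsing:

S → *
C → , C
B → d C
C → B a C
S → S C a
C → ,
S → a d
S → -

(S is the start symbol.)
{ [B → . d C], [C → . B a C] }

To compute CLOSURE, for each item [A → α.Bβ] where B is a non-terminal, add [B → .γ] for all productions B → γ; repeat for the newly added items until nothing changes.

Start with: [C → . B a C]
  [C → . B a C] has the dot before B: add [B → . d C]
No further items can be added.

CLOSURE = { [B → . d C], [C → . B a C] }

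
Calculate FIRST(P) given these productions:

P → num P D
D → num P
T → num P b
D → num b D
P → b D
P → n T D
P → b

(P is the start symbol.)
{ 'b', 'n', 'num' }

To compute FIRST(P), examine every production with P on the left-hand side, reading each right-hand side left to right until a non-nullable symbol is reached.

From P → num P D:
  - num is a terminal: add 'num' and stop
From P → b D:
  - b is a terminal: add 'b' and stop
From P → n T D:
  - n is a terminal: add 'n' and stop
From P → b:
  - b is a terminal: add 'b' and stop

Collecting: FIRST(P) = { 'b', 'n', 'num' }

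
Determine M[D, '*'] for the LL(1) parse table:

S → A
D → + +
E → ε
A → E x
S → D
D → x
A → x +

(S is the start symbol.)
Empty (error entry)

To find M[D, '*'], we find productions for D where '*' is in the predict set (PREDICT(N → α) = (FIRST(α) \ {ε}) ∪ (FOLLOW(N) if α ⇒* ε)).

D → + +: PREDICT = { '+' }
D → x: PREDICT = { 'x' }

M[D, '*'] is empty (no production applies)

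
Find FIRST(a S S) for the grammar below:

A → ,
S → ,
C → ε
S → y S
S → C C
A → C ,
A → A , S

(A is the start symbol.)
{ 'a' }

To compute FIRST(a S S), process the symbols left to right:
Symbol a is a terminal. Add 'a' and stop.
FIRST(a S S) = { 'a' }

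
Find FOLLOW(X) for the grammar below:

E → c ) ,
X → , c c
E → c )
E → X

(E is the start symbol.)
{ $ }

To compute FOLLOW(X), find every occurrence of X on a right-hand side N → α X β: add FIRST(β) \ {ε}, and if β is empty or nullable also add FOLLOW(N). Iterate to a fixed point.

In E → X: X is at the end, add FOLLOW(E)

The FOLLOW sets referred to above (computed the same way, to a fixed point):
  FOLLOW(E) = { $ }

Taking the union: FOLLOW(X) = { $ }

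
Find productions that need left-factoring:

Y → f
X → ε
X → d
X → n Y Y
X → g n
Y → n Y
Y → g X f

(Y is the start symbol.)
Left-factoring is needed when two productions for the same non-terminal
share a common prefix on the right-hand side.

Productions for Y:
  Y → f
  Y → n Y
  Y → g X f
Productions for X:
  X → ε
  X → d
  X → n Y Y
  X → g n

No common prefixes found.

Answer: No, left-factoring is not needed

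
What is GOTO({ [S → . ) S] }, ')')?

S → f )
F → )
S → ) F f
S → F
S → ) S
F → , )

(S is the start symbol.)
GOTO(I, ')') = CLOSURE({ [A → αX.β] : [A → α.Xβ] ∈ I, X = ')' })

Items with dot before ')', with the dot advanced:
  [S → . ) S] → [S → ) . S]
Closure of the advanced items:
  [S → ) . S] has the dot before S: add [S → . f )], [S → . ) F f], [S → . F], [S → . ) S]
  [S → . F] has the dot before F: add [F → . )], [F → . , )]

GOTO = { [F → . )], [F → . , )], [S → ) . S], [S → . ) F f], [S → . ) S], [S → . F], [S → . f )] }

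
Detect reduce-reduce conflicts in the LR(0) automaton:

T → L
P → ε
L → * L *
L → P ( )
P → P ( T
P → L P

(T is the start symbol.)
Yes — I2: [P → .] vs [T → L .]; I11: [L → * L * .] vs [P → .]

A reduce-reduce conflict occurs when an LR(0) state has two complete items [A → α .] and [B → β .] — both call for a reduction, and with no lookahead the parser cannot choose between them.

Augment with T' → T and build the canonical LR(0) collection (I0 = CLOSURE({[T' → . T]}), then GOTO on every symbol after a dot until no new states appear). It has 12 states:
  I0: { [L → . * L *], [L → . P ( )], [P → . L P], [P → . P ( T], [P → .], [T → . L], [T' → . T] }  — shift, reduce
  I1: { [L → * . L *], [L → . * L *], [L → . P ( )], [P → . L P], [P → . P ( T], [P → .] }  — shift, reduce
  I2: { [L → . * L *], [L → . P ( )], [P → . L P], [P → . P ( T], [P → .], [P → L . P], [T → L .] }  — shift, 2 reduces
  I3: { [L → P . ( )], [P → P . ( T] }  — shift
  I4: { [T' → T .] }  — accept
  I5: { [L → . * L *], [L → . P ( )], [L → P ( . )], [P → . L P], [P → . P ( T], [P → .], [P → P ( . T], [T → . L] }  — shift, reduce
  I6: { [L → P ( ) .] }  — reduce
  I7: { [P → P ( T .] }  — reduce
  I8: { [L → . * L *], [L → . P ( )], [P → . L P], [P → . P ( T], [P → .], [P → L . P] }  — shift, reduce
  I9: { [L → P . ( )], [P → L P .], [P → P . ( T] }  — shift, reduce
  I10: { [L → * L . *], [L → . * L *], [L → . P ( )], [P → . L P], [P → . P ( T], [P → .], [P → L . P] }  — shift, reduce
  I11: { [L → * . L *], [L → * L * .], [L → . * L *], [L → . P ( )], [P → . L P], [P → . P ( T], [P → .] }  — shift, 2 reduces

I2 contains complete items [P → .], [T → L .] — reduce-reduce conflict.
I11 contains complete items [L → * L * .], [P → .] — reduce-reduce conflict.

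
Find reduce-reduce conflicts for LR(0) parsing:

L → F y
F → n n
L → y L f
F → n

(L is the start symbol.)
A reduce-reduce conflict occurs when an LR(0) state has two complete items [A → α .] and [B → β .] — both call for a reduction, and with no lookahead the parser cannot choose between them.

Augment with L' → L and build the canonical LR(0) collection (I0 = CLOSURE({[L' → . L]}), then GOTO on every symbol after a dot until no new states appear). It has 9 states:
  I0: { [F → . n n], [F → . n], [L → . F y], [L → . y L f], [L' → . L] }  — shift
  I1: { [L → F . y] }  — shift
  I2: { [L' → L .] }  — accept
  I3: { [F → n . n], [F → n .] }  — shift, reduce
  I4: { [F → . n n], [F → . n], [L → . F y], [L → . y L f], [L → y . L f] }  — shift
  I5: { [L → y L . f] }  — shift
  I6: { [L → y L f .] }  — reduce
  I7: { [F → n n .] }  — reduce
  I8: { [L → F y .] }  — reduce

No state contains more than one complete item.

Answer: No reduce-reduce conflicts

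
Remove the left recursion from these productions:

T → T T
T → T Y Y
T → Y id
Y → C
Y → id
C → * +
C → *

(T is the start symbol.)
T is directly left-recursive. The standard transformation for
  A → A α₁ | ... | A α_m | β₁ | ... | β_n
is
  A  → β₁ A' | ... | β_n A'
  A' → α₁ A' | ... | α_m A' | ε

T → Y id becomes T → Y id T'
T → T T becomes T' → T T'
T → T Y Y becomes T' → Y Y T'
Add T' → ε

Productions for other non-terminals are unchanged:
  Y → C
  Y → id
  C → * +
  C → *

Resulting grammar:
T → Y id T'
T' → T T'
T' → Y Y T'
T' → ε
Y → C
Y → id
C → * +
C → *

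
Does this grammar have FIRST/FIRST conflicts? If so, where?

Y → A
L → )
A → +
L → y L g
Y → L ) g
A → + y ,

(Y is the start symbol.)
Yes. A → '+' / A → '+' y ',' on { '+' }

A FIRST/FIRST conflict occurs when two productions N → α and N → β for the same non-terminal have FIRST(α) ∩ FIRST(β) ≠ ∅ (with ε ∈ FIRST of a nullable right-hand side, so two nullable alternatives also conflict).

FIRST sets of the non-terminals at (or reachable through a nullable prefix from) the front of some alternative:
  FIRST(A) = { '+' }
  FIRST(L) = { ')', 'y' }

Productions for Y:
  Y → A: FIRST = { '+' }
  Y → L ) g: FIRST = { ')', 'y' }
Productions for L:
  L → ): FIRST = { ')' }
  L → y L g: FIRST = { 'y' }
Productions for A:
  A → +: FIRST = { '+' }
  A → + y ,: FIRST = { '+' }

Conflict for A: A → + and A → + y ,
  Overlap: { '+' }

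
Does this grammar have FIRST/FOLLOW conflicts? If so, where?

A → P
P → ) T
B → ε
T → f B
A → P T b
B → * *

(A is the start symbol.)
A FIRST/FOLLOW conflict occurs when a non-terminal N has a nullable alternative N → β (β ⇒* ε) and another alternative N → α with FIRST(α) ∩ FOLLOW(N) ≠ ∅: on such a lookahead the parser cannot decide between expanding α and letting N vanish via β.

Nullable non-terminals: B.

B: nullable alternative(s) B → ε; FOLLOW(B) = { $, 'b', 'f' }
  B → ε: FIRST \ {ε} = { } — this is the only nullable alternative, skip
  B → * *: FIRST \ {ε} = { '*' } — disjoint from FOLLOW(B)

A, P, T have no nullable alternative, so no FIRST/FOLLOW check is needed there.

No FIRST/FOLLOW conflicts found.

Answer: No FIRST/FOLLOW conflicts.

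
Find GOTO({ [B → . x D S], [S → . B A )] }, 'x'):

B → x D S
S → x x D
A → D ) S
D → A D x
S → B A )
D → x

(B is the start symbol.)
GOTO(I, 'x') = CLOSURE({ [A → αX.β] : [A → α.Xβ] ∈ I, X = 'x' })

Items with dot before 'x', with the dot advanced:
  [B → . x D S] → [B → x . D S]
Closure of the advanced items:
  [B → x . D S] has the dot before D: add [D → . A D x], [D → . x]
  [D → . A D x] has the dot before A: add [A → . D ) S]

GOTO = { [A → . D ) S], [B → x . D S], [D → . A D x], [D → . x] }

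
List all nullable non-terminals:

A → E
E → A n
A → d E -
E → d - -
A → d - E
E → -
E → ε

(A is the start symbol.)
ε-productions: E → ε
So E is immediately nullable.
A → E: every symbol on the right is nullable, so A is nullable too.
Every non-terminal is now nullable.
Nullable = { 'A', 'E' }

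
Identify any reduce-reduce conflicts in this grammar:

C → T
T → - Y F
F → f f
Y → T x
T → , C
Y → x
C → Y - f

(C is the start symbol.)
No reduce-reduce conflicts

Augment with C' → C and build the canonical LR(0) collection (I0 = CLOSURE({[C' → . C]}), then GOTO on every symbol after a dot until no new states appear). It has 16 states:
  I0: { [C → . T], [C → . Y - f], [C' → . C], [T → . , C], [T → . - Y F], [Y → . T x], [Y → . x] }  — shift
  I1: { [C → . T], [C → . Y - f], [T → , . C], [T → . , C], [T → . - Y F], [Y → . T x], [Y → . x] }  — shift
  I2: { [T → - . Y F], [T → . , C], [T → . - Y F], [Y → . T x], [Y → . x] }  — shift
  I3: { [C' → C .] }  — accept
  I4: { [C → T .], [Y → T . x] }  — shift, reduce
  I5: { [C → Y . - f] }  — shift
  I6: { [Y → x .] }  — reduce
  I7: { [C → Y - . f] }  — shift
  I8: { [C → Y - f .] }  — reduce
  I9: { [Y → T x .] }  — reduce
  I10: { [Y → T . x] }  — shift
  I11: { [F → . f f], [T → - Y . F] }  — shift
  I12: { [T → - Y F .] }  — reduce
  I13: { [F → f . f] }  — shift
  I14: { [F → f f .] }  — reduce
  I15: { [T → , C .] }  — reduce

No state contains more than one complete item.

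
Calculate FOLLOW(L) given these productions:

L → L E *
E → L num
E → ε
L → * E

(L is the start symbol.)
L is the start symbol, so $ ∈ FOLLOW(L).
In L → L E *: L is followed by E '*', add FIRST(E '*') \ {ε} = { '*' }
In E → L num: L is followed by num, add FIRST(num) \ {ε} = { 'num' }

Taking the union: FOLLOW(L) = { $, '*', 'num' }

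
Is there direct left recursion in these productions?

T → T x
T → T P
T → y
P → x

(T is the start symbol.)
T → T x: LEFT RECURSIVE (starts with T)
T → T P: LEFT RECURSIVE (starts with T)
T → y: starts with y
P → x: starts with x

The grammar has direct left recursion on: T.

Answer: Yes, T is left-recursive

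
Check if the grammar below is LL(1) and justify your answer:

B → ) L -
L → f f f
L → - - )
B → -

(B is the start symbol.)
Yes, the grammar is LL(1).

A grammar is LL(1) if for each non-terminal N with multiple productions, the predict sets of those productions are pairwise disjoint, where PREDICT(N → α) = (FIRST(α) \ {ε}) ∪ (FOLLOW(N) if α ⇒* ε).

For B:
  PREDICT(B → ')' L '-') = { ')' }
  PREDICT(B → '-') = { '-' }
For L:
  PREDICT(L → f f f) = { 'f' }
  PREDICT(L → '-' '-' ')') = { '-' }

All predict sets are disjoint. The grammar IS LL(1).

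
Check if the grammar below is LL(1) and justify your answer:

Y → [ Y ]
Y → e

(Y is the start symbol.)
Yes, the grammar is LL(1).

A grammar is LL(1) if for each non-terminal N with multiple productions, the predict sets of those productions are pairwise disjoint, where PREDICT(N → α) = (FIRST(α) \ {ε}) ∪ (FOLLOW(N) if α ⇒* ε).

For Y:
  PREDICT(Y → '[' Y ']') = { '[' }
  PREDICT(Y → e) = { 'e' }

All predict sets are disjoint. The grammar IS LL(1).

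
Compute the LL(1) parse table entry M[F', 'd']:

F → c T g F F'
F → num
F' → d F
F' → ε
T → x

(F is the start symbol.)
F' → d F, F' → ε

To find M[F', 'd'], we find productions for F' where 'd' is in the predict set (PREDICT(N → α) = (FIRST(α) \ {ε}) ∪ (FOLLOW(N) if α ⇒* ε)).

Relevant sets:
  FOLLOW(F') = { $, 'd' }

F' → d F: PREDICT = { 'd' }
  'd' is in predict set, so this production goes in M[F', 'd']
F' → ε: PREDICT = { $, 'd' }
  'd' is in predict set, so this production goes in M[F', 'd']

M[F', 'd'] = F' → d F, F' → ε  (a multiply-defined cell — the grammar is not LL(1))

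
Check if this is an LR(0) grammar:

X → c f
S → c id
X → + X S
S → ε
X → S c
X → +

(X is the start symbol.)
No. Shift-reduce conflict between [S → .] and [S → . c id]

Augment with X' → X and build the canonical LR(0) collection (I0 = CLOSURE({[X' → . X]}), then GOTO on every symbol after a dot until no new states appear). It has 11 states:
  I0: { [S → . c id], [S → .], [X → . + X S], [X → . +], [X → . S c], [X → . c f], [X' → . X] }  — shift, reduce
  I1: { [S → . c id], [S → .], [X → + . X S], [X → + .], [X → . + X S], [X → . +], [X → . S c], [X → . c f] }  — shift, 2 reduces
  I2: { [X → S . c] }  — shift
  I3: { [X' → X .] }  — accept
  I4: { [S → c . id], [X → c . f] }  — shift
  I5: { [X → c f .] }  — reduce
  I6: { [S → c id .] }  — reduce
  I7: { [X → S c .] }  — reduce
  I8: { [S → . c id], [S → .], [X → + X . S] }  — shift, reduce
  I9: { [X → + X S .] }  — reduce
  I10: { [S → c . id] }  — shift

Conflict in state I0:
  Shift-reduce conflict between [S → .] and [S → . c id]
So the grammar is NOT LR(0).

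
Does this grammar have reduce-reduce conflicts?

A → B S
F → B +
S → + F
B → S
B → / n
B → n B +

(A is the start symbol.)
No reduce-reduce conflicts

A reduce-reduce conflict occurs when an LR(0) state has two complete items [A → α .] and [B → β .] — both call for a reduction, and with no lookahead the parser cannot choose between them.

Augment with A' → A and build the canonical LR(0) collection (I0 = CLOSURE({[A' → . A]}), then GOTO on every symbol after a dot until no new states appear). It has 14 states:
  I0: { [A → . B S], [A' → . A], [B → . / n], [B → . S], [B → . n B +], [S → . + F] }  — shift
  I1: { [B → . / n], [B → . S], [B → . n B +], [F → . B +], [S → + . F], [S → . + F] }  — shift
  I2: { [B → / . n] }  — shift
  I3: { [A' → A .] }  — accept
  I4: { [A → B . S], [S → . + F] }  — shift
  I5: { [B → S .] }  — reduce
  I6: { [B → . / n], [B → . S], [B → . n B +], [B → n . B +], [S → . + F] }  — shift
  I7: { [B → n B . +] }  — shift
  I8: { [B → n B + .] }  — reduce
  I9: { [A → B S .] }  — reduce
  I10: { [B → / n .] }  — reduce
  I11: { [F → B . +] }  — shift
  I12: { [S → + F .] }  — reduce
  I13: { [F → B + .] }  — reduce

No state contains more than one complete item.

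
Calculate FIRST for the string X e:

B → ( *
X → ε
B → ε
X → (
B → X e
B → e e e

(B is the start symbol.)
FIRST sets of the non-terminals involved (from the grammar, by fixed-point iteration):
  FIRST(X) = { '(', ε }

To compute FIRST(X e), process the symbols left to right:
Symbol X is a non-terminal. Add FIRST(X) \ {ε} = { '(' }
X is nullable (ε ∈ FIRST(X)), continue to the next symbol.
Symbol e is a terminal. Add 'e' and stop.
FIRST(X e) = { '(', 'e' }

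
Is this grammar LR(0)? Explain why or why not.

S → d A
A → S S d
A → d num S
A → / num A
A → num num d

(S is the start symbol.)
Yes, the grammar is LR(0)

Augment with S' → S and build the canonical LR(0) collection (I0 = CLOSURE({[S' → . S]}), then GOTO on every symbol after a dot until no new states appear). It has 16 states:
  I0: { [S → . d A], [S' → . S] }  — shift
  I1: { [S' → S .] }  — accept
  I2: { [A → . / num A], [A → . S S d], [A → . d num S], [A → . num num d], [S → . d A], [S → d . A] }  — shift
  I3: { [A → / . num A] }  — shift
  I4: { [S → d A .] }  — reduce
  I5: { [A → S . S d], [S → . d A] }  — shift
  I6: { [A → . / num A], [A → . S S d], [A → . d num S], [A → . num num d], [A → d . num S], [S → . d A], [S → d . A] }  — shift
  I7: { [A → num . num d] }  — shift
  I8: { [A → num num . d] }  — shift
  I9: { [A → num num d .] }  — reduce
  I10: { [A → d num . S], [A → num . num d], [S → . d A] }  — shift
  I11: { [A → d num S .] }  — reduce
  I12: { [A → S S . d] }  — shift
  I13: { [A → S S d .] }  — reduce
  I14: { [A → . / num A], [A → . S S d], [A → . d num S], [A → . num num d], [A → / num . A], [S → . d A] }  — shift
  I15: { [A → / num A .] }  — reduce

Every state is either a pure shift/goto state or contains exactly one complete item and nothing to shift — no conflicts. The grammar is LR(0).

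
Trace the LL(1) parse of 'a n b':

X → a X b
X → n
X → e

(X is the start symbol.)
Stack is shown with the top on the left.

Stack    Input    Action
------------------------
X $      a n b $  output X → a X b
a X b $  a n b $  match 'a'
X b $    n b $    output X → n
n b $    n b $    match 'n'
b $      b $      match 'b'
$        $        accept

The string is accepted.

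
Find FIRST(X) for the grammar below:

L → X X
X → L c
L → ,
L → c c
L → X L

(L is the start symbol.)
{ ',', 'c' }

FIRST sets of the other non-terminals involved (by the same procedure, iterated to a fixed point):
  FIRST(L) = { ',', 'c' }

From X → L c:
  - L is a non-terminal: add FIRST(L) \ {ε} = { ',', 'c' }
    L is not nullable, so stop

Collecting: FIRST(X) = { ',', 'c' }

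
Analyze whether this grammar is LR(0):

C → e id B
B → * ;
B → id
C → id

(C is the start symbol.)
A grammar is LR(0) if no state in the canonical LR(0) collection has:
  - both a shift item (dot before a terminal) and a complete item (shift-reduce conflict), or
  - two or more complete items (reduce-reduce conflict; the accept item [C' → C .] counts as a complete item here).

Augment with C' → C and build the canonical LR(0) collection (I0 = CLOSURE({[C' → . C]}), then GOTO on every symbol after a dot until no new states appear). It has 9 states:
  I0: { [C → . e id B], [C → . id], [C' → . C] }  — shift
  I1: { [C' → C .] }  — accept
  I2: { [C → e . id B] }  — shift
  I3: { [C → id .] }  — reduce
  I4: { [B → . * ;], [B → . id], [C → e id . B] }  — shift
  I5: { [B → * . ;] }  — shift
  I6: { [C → e id B .] }  — reduce
  I7: { [B → id .] }  — reduce
  I8: { [B → * ; .] }  — reduce

Every state is either a pure shift/goto state or contains exactly one complete item and nothing to shift — no conflicts. The grammar is LR(0).

Answer: Yes, the grammar is LR(0)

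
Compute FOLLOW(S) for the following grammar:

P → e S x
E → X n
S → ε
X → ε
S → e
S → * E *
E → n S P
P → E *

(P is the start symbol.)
{ 'e', 'n', 'x' }

To compute FOLLOW(S), find every occurrence of S on a right-hand side N → α S β: add FIRST(β) \ {ε}, and if β is empty or nullable also add FOLLOW(N). Iterate to a fixed point.

In P → e S x: S is followed by x, add FIRST(x) \ {ε} = { 'x' }
In E → n S P: S is followed by P, add FIRST(P) \ {ε} = { 'e', 'n' }

Taking the union: FOLLOW(S) = { 'e', 'n', 'x' }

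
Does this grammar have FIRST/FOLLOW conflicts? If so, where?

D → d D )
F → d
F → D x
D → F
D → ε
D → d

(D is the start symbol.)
A FIRST/FOLLOW conflict occurs when a non-terminal N has a nullable alternative N → β (β ⇒* ε) and another alternative N → α with FIRST(α) ∩ FOLLOW(N) ≠ ∅: on such a lookahead the parser cannot decide between expanding α and letting N vanish via β.

Nullable non-terminals: D.
FIRST sets used below: FIRST(F) = { 'd', 'x' }

D: nullable alternative(s) D → ε; FOLLOW(D) = { $, ')', 'x' }
  D → d D ): FIRST \ {ε} = { 'd' } — disjoint from FOLLOW(D)
  D → F: FIRST \ {ε} = { 'd', 'x' } — overlaps FOLLOW(D) on { 'x' }: CONFLICT
  D → ε: FIRST \ {ε} = { } — this is the only nullable alternative, skip
  D → d: FIRST \ {ε} = { 'd' } — disjoint from FOLLOW(D)

F has no nullable alternative, so no FIRST/FOLLOW check is needed there.

So the grammar has 1 FIRST/FOLLOW conflict (marked CONFLICT above).

Answer: Yes. D → F with FOLLOW(D) on { 'x' }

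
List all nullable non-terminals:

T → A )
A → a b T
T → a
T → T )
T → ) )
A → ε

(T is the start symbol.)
A non-terminal is nullable if it can derive ε (the empty string): either it has an ε-production, or it has a production whose right-hand side consists entirely of nullable non-terminals.

ε-productions: A → ε
So A is immediately nullable.
No further non-terminal can be added: every production for the remaining non-terminals contains a terminal or a non-nullable non-terminal.
Nullable = { 'A' }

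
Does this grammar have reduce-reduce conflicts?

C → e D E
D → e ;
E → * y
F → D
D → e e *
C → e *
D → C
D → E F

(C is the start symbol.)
Augment with C' → C and build the canonical LR(0) collection (I0 = CLOSURE({[C' → . C]}), then GOTO on every symbol after a dot until no new states appear). It has 16 states:
  I0: { [C → . e *], [C → . e D E], [C' → . C] }  — shift
  I1: { [C' → C .] }  — accept
  I2: { [C → . e *], [C → . e D E], [C → e . *], [C → e . D E], [D → . C], [D → . E F], [D → . e ;], [D → . e e *], [E → . * y] }  — shift
  I3: { [C → e * .], [E → * . y] }  — shift, reduce
  I4: { [D → C .] }  — reduce
  I5: { [C → e D . E], [E → . * y] }  — shift
  I6: { [C → . e *], [C → . e D E], [D → . C], [D → . E F], [D → . e ;], [D → . e e *], [D → E . F], [E → . * y], [F → . D] }  — shift
  I7: { [C → . e *], [C → . e D E], [C → e . *], [C → e . D E], [D → . C], [D → . E F], [D → . e ;], [D → . e e *], [D → e . ;], [D → e . e *], [E → . * y] }  — shift
  I8: { [D → e ; .] }  — reduce
  I9: { [C → . e *], [C → . e D E], [C → e . *], [C → e . D E], [D → . C], [D → . E F], [D → . e ;], [D → . e e *], [D → e . ;], [D → e . e *], [D → e e . *], [E → . * y] }  — shift
  I10: { [C → e * .], [D → e e * .], [E → * . y] }  — shift, 2 reduces
  I11: { [E → * y .] }  — reduce
  I12: { [E → * . y] }  — shift
  I13: { [F → D .] }  — reduce
  I14: { [D → E F .] }  — reduce
  I15: { [C → e D E .] }  — reduce

I10 contains complete items [C → e * .], [D → e e * .] — reduce-reduce conflict.

Answer: Yes — I10: [C → e * .] vs [D → e e * .]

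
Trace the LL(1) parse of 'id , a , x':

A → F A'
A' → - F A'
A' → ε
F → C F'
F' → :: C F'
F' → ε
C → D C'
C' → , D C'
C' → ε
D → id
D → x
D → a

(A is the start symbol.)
LL(1) parsing maintains a stack (initially the start symbol over $) and the input. At each step: if the stack top is a terminal, match it against the current input token; if it is a non-terminal N, replace it with the RHS of M[N, lookahead] (the unique production whose predict set contains the lookahead).

Stack is shown with the top on the left.

Stack           Input         Action
------------------------------------
A $             id , a , x $  output A → F A'
F A' $          id , a , x $  output F → C F'
C F' A' $       id , a , x $  output C → D C'
D C' F' A' $    id , a , x $  output D → id
id C' F' A' $   id , a , x $  match 'id'
C' F' A' $      , a , x $     output C' → , D C'
, D C' F' A' $  , a , x $     match ','
D C' F' A' $    a , x $       output D → a
a C' F' A' $    a , x $       match 'a'
C' F' A' $      , x $         output C' → , D C'
, D C' F' A' $  , x $         match ','
D C' F' A' $    x $           output D → x
x C' F' A' $    x $           match 'x'
C' F' A' $      $             output C' → ε
F' A' $         $             output F' → ε
A' $            $             output A' → ε
$               $             accept

The string is accepted.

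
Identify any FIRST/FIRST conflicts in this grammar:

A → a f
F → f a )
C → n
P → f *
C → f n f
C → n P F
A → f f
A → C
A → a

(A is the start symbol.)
Yes. A → a f / A → a on { 'a' }; A → f f / A → C on { 'f' }; C → n / C → n P F on { 'n' }

A FIRST/FIRST conflict occurs when two productions N → α and N → β for the same non-terminal have FIRST(α) ∩ FIRST(β) ≠ ∅ (with ε ∈ FIRST of a nullable right-hand side, so two nullable alternatives also conflict).

FIRST sets of the non-terminals at (or reachable through a nullable prefix from) the front of some alternative:
  FIRST(C) = { 'f', 'n' }

Productions for A:
  A → a f: FIRST = { 'a' }
  A → f f: FIRST = { 'f' }
  A → C: FIRST = { 'f', 'n' }
  A → a: FIRST = { 'a' }
Productions for C:
  C → n: FIRST = { 'n' }
  C → f n f: FIRST = { 'f' }
  C → n P F: FIRST = { 'n' }
F, P have only one production, so no FIRST/FIRST conflict is possible there.

Conflict for A: A → a f and A → a
  Overlap: { 'a' }
Conflict for A: A → f f and A → C
  Overlap: { 'f' }
Conflict for C: C → n and C → n P F
  Overlap: { 'n' }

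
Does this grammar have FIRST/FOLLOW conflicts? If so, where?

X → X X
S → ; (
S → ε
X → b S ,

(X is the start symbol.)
A FIRST/FOLLOW conflict occurs when a non-terminal N has a nullable alternative N → β (β ⇒* ε) and another alternative N → α with FIRST(α) ∩ FOLLOW(N) ≠ ∅: on such a lookahead the parser cannot decide between expanding α and letting N vanish via β.

Nullable non-terminals: S.

S: nullable alternative(s) S → ε; FOLLOW(S) = { ',' }
  S → ; (: FIRST \ {ε} = { ';' } — disjoint from FOLLOW(S)
  S → ε: FIRST \ {ε} = { } — this is the only nullable alternative, skip

X has no nullable alternative, so no FIRST/FOLLOW check is needed there.

No FIRST/FOLLOW conflicts found.

Answer: No FIRST/FOLLOW conflicts.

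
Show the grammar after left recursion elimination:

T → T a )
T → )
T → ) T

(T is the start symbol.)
T is directly left-recursive. The standard transformation for
  A → A α₁ | ... | A α_m | β₁ | ... | β_n
is
  A  → β₁ A' | ... | β_n A'
  A' → α₁ A' | ... | α_m A' | ε

T → ) becomes T → ) T'
T → ) T becomes T → ) T T'
T → T a ) becomes T' → a ) T'
Add T' → ε

Resulting grammar:
T → ) T'
T → ) T T'
T' → a ) T'
T' → ε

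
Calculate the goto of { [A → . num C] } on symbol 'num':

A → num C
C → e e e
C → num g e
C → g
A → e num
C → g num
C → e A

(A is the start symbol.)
GOTO(I, 'num') = CLOSURE({ [A → αX.β] : [A → α.Xβ] ∈ I, X = 'num' })

Items with dot before 'num', with the dot advanced:
  [A → . num C] → [A → num . C]
Closure of the advanced items:
  [A → num . C] has the dot before C: add [C → . e e e], [C → . num g e], [C → . g], [C → . g num], [C → . e A]

GOTO = { [A → num . C], [C → . e A], [C → . e e e], [C → . g num], [C → . g], [C → . num g e] }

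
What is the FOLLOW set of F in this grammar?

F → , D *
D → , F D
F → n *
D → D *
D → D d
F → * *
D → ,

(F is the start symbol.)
{ $, ',' }

To compute FOLLOW(F), find every occurrence of F on a right-hand side N → α F β: add FIRST(β) \ {ε}, and if β is empty or nullable also add FOLLOW(N). Iterate to a fixed point.

F is the start symbol, so $ ∈ FOLLOW(F).
In D → , F D: F is followed by D, add FIRST(D) \ {ε} = { ',' }

Taking the union: FOLLOW(F) = { $, ',' }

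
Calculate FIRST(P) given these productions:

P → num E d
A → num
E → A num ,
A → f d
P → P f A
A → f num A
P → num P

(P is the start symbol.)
To compute FIRST(P), examine every production with P on the left-hand side, reading each right-hand side left to right until a non-nullable symbol is reached.

From P → num E d:
  - num is a terminal: add 'num' and stop
From P → P f A:
  - P is the symbol being defined: contributes nothing new
    P is not nullable, so stop
From P → num P:
  - num is a terminal: add 'num' and stop

Collecting: FIRST(P) = { 'num' }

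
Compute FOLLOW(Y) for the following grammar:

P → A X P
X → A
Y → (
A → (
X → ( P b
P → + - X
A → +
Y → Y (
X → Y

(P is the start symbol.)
{ $, '(', '+', 'b' }

In Y → Y (: Y is followed by '(', add FIRST('(') \ {ε} = { '(' }
In X → Y: Y is at the end, add FOLLOW(X)

The FOLLOW sets referred to above (computed the same way, to a fixed point):
  FOLLOW(X) = { $, '(', '+', 'b' }

Taking the union: FOLLOW(Y) = { $, '(', '+', 'b' }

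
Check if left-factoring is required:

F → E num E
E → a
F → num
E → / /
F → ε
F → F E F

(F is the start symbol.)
Left-factoring is needed when two productions for the same non-terminal
share a common prefix on the right-hand side.

Productions for F:
  F → E num E
  F → num
  F → ε
  F → F E F
Productions for E:
  E → a
  E → / /

No common prefixes found.

Answer: No, left-factoring is not needed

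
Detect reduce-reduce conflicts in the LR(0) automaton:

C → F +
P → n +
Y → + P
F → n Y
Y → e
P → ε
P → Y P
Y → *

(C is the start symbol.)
No reduce-reduce conflicts

Augment with C' → C and build the canonical LR(0) collection (I0 = CLOSURE({[C' → . C]}), then GOTO on every symbol after a dot until no new states appear). It has 14 states:
  I0: { [C → . F +], [C' → . C], [F → . n Y] }  — shift
  I1: { [C' → C .] }  — accept
  I2: { [C → F . +] }  — shift
  I3: { [F → n . Y], [Y → . *], [Y → . + P], [Y → . e] }  — shift
  I4: { [Y → * .] }  — reduce
  I5: { [P → . Y P], [P → . n +], [P → .], [Y → + . P], [Y → . *], [Y → . + P], [Y → . e] }  — shift, reduce
  I6: { [F → n Y .] }  — reduce
  I7: { [Y → e .] }  — reduce
  I8: { [Y → + P .] }  — reduce
  I9: { [P → . Y P], [P → . n +], [P → .], [P → Y . P], [Y → . *], [Y → . + P], [Y → . e] }  — shift, reduce
  I10: { [P → n . +] }  — shift
  I11: { [P → n + .] }  — reduce
  I12: { [P → Y P .] }  — reduce
  I13: { [C → F + .] }  — reduce

No state contains more than one complete item.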